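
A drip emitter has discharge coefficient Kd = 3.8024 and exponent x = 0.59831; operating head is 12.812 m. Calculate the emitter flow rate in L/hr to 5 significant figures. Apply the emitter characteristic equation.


Approach: apply the emitter characteristic equation, q = Kd * h^x.
q = 3.8024 * 12.812^0.59831 = 17.489 L/hr
Therefore the emitter flow rate = 17.489 L/hr.


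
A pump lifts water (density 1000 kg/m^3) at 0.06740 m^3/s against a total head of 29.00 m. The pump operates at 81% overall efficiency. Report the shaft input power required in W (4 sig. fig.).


Approach: apply hydraulic power then efficiency conversion, P = rho*g*Q*H; P_in = P/eta.
Step 1 — hydraulic power (P = rho*g*Q*H):
  P = 1000 * 9.81 * 0.06740 * 29.00 = 19174.6 W
Step 2 — input power: P_in = P/eta = 19174.6 / 0.81 = 23670 W
Therefore the shaft input power required = 23670 W.


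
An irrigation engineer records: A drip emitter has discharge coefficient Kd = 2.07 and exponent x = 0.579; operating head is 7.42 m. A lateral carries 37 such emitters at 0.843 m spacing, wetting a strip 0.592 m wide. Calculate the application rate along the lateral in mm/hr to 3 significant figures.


Approach: apply the emitter equation with a lateral mass balance, q = Kd*h^x; Q = n*q; rate = Q/(n*spacing*width).
Step 1 — single emitter flow (q = Kd*h^x):
  q = 2.07 * 7.42^0.579 = 6.6059 L/hr
Step 2 — total lateral flow: Q = 37 * 6.6059 = 244.42 L/hr
Step 3 — wetted area: A = 37 * 0.843 * 0.592 = 18.465 m^2
Step 4 — application rate: Q/A = 244.42/18.465 = 13.2 mm/hr
Therefore the application rate along the lateral = 13.2 mm/hr.


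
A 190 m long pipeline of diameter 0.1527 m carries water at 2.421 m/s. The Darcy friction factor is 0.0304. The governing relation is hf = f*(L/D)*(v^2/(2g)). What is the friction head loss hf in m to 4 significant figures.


hf = 0.0304 * (190/0.1527) * (2.421^2 / (2*9.81))
hf = 11.30 m
Therefore the friction head loss hf = 11.30 m.


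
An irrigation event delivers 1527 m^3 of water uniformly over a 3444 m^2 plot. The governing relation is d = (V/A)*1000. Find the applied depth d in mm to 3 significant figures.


d = (1527 / 3444) * 1000 = 443 mm
Therefore the applied depth d = 443 mm.


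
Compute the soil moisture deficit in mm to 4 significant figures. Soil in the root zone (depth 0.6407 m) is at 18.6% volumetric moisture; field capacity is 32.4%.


Approach: apply the soil moisture deficit relation, SMD = (FC - theta)/100 * depth * 1000.
SMD = (32.4 - 18.6)/100 * 0.6407 * 1000 = 88.42 mm
Therefore the soil moisture deficit = 88.42 mm.


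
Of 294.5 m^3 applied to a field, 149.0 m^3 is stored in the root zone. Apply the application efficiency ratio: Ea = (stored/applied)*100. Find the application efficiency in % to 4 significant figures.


Ea = (149.0/294.5)*100 = 50.59 %
Therefore the application efficiency = 50.59 %.


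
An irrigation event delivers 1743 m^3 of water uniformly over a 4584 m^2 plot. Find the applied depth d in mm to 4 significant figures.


Approach: apply depth from volume over area, d = (V/A)*1000.
d = (1743 / 4584) * 1000 = 380.2 mm
Therefore the applied depth d = 380.2 mm.


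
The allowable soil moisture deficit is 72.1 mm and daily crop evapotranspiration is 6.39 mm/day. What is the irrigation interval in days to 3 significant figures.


Approach: apply the irrigation interval relation, interval = SMD / ETc.
interval = 72.1 / 6.39 = 11.3 days
Therefore the irrigation interval = 11.3 days.


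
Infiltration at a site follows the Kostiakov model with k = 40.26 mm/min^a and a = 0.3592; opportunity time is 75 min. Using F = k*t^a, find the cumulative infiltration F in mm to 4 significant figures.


F = 40.26 * 75^0.3592 = 189.8 mm
Therefore the cumulative infiltration F = 189.8 mm.


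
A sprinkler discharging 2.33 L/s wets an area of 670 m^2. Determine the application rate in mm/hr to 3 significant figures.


Approach: apply the application rate relation, rate = (Q/A)*3600.
rate = (2.33 / 670) * 3600 = 12.5 mm/hr
Therefore the application rate = 12.5 mm/hr.


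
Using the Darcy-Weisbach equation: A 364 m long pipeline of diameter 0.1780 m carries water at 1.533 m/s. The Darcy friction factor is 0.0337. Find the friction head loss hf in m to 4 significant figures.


Approach: apply the Darcy-Weisbach equation, hf = f*(L/D)*(v^2/(2g)).
hf = 0.0337 * (364/0.1780) * (1.533^2 / (2*9.81))
hf = 8.255 m
Therefore the friction head loss hf = 8.255 m.


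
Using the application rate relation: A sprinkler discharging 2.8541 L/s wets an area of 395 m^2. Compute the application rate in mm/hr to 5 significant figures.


Approach: apply the application rate relation, rate = (Q/A)*3600.
rate = (2.8541 / 395) * 3600 = 26.012 mm/hr
Therefore the application rate = 26.012 mm/hr.


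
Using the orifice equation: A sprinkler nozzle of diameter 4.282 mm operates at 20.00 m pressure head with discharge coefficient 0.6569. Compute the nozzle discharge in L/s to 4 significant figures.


Approach: apply the orifice equation, Q = Cd*A*sqrt(2*g*h), A = pi*(d/2)^2.
A = pi*(4.282e-3/2)^2 = 1.44007e-05 m^2
Q = 0.6569 * 1.44007e-05 * sqrt(2*9.81*20.00) * 1000 = 0.1874 L/s
Therefore the nozzle discharge = 0.1874 L/s.


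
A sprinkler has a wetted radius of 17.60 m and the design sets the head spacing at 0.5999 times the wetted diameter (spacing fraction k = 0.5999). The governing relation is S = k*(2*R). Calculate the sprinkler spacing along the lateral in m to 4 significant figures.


S = 0.5999 * (2 * 17.60) = 21.12 m
Therefore the sprinkler spacing along the lateral = 21.12 m.


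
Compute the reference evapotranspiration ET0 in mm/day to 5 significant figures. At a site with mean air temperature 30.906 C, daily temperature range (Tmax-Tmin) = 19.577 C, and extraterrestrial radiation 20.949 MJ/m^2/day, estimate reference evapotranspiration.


Approach: apply the Hargreaves-Samani method, ET0 = 0.0023*(Tmean+17.8)*sqrt(Tmax-Tmin)*0.408*Ra.
ET0 = 0.0023*(30.906+17.8)*sqrt(19.577)*0.408*20.949 = 4.2365 mm/day
Therefore the reference evapotranspiration ET0 = 4.2365 mm/day.


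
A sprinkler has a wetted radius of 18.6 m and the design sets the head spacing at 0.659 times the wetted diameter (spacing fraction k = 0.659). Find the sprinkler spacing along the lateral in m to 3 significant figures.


Approach: apply the sprinkler spacing rule (spacing as a fraction of wetted diameter), S = k*(2*R).
S = 0.659 * (2 * 18.6) = 24.5 m
Therefore the sprinkler spacing along the lateral = 24.5 m.


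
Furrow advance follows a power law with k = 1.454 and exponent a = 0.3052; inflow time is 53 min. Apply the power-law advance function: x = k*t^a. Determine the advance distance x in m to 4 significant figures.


x = 1.454 * 53^0.3052 = 4.884 m
Therefore the advance distance x = 4.884 m.


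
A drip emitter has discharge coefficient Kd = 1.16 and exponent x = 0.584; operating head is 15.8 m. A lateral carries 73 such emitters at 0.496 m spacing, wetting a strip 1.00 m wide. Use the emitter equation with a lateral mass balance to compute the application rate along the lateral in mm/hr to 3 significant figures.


Approach: apply the emitter equation with a lateral mass balance, q = Kd*h^x; Q = n*q; rate = Q/(n*spacing*width).
Step 1 — single emitter flow (q = Kd*h^x):
  q = 1.16 * 15.8^0.584 = 5.8140 L/hr
Step 2 — total lateral flow: Q = 73 * 5.8140 = 424.42 L/hr
Step 3 — wetted area: A = 73 * 0.496 * 1.00 = 36.208 m^2
Step 4 — application rate: Q/A = 424.42/36.208 = 11.7 mm/hr
Therefore the application rate along the lateral = 11.7 mm/hr.


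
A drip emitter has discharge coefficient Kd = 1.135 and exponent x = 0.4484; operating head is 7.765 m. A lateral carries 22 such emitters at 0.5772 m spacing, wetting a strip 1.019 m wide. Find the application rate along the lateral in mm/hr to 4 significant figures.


Approach: apply the emitter equation with a lateral mass balance, q = Kd*h^x; Q = n*q; rate = Q/(n*spacing*width).
Step 1 — single emitter flow (q = Kd*h^x):
  q = 1.135 * 7.765^0.4484 = 2.84535 L/hr
Step 2 — total lateral flow: Q = 22 * 2.84535 = 62.5976 L/hr
Step 3 — wetted area: A = 22 * 0.5772 * 1.019 = 12.9397 m^2
Step 4 — application rate: Q/A = 62.5976/12.9397 = 4.838 mm/hr
Therefore the application rate along the lateral = 4.838 mm/hr.


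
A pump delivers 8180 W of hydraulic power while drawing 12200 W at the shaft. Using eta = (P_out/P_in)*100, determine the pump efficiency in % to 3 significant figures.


eta = (8180 / 12200) * 100 = 67.0 %
Therefore the pump efficiency = 67.0 %.


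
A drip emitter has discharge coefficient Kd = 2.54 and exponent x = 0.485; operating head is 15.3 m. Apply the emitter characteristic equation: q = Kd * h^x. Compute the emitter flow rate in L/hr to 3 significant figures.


q = 2.54 * 15.3^0.485 = 9.54 L/hr
Therefore the emitter flow rate = 9.54 L/hr.


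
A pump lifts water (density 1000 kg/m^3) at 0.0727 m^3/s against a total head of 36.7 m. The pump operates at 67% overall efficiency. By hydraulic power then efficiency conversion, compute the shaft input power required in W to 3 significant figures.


Approach: apply hydraulic power then efficiency conversion, P = rho*g*Q*H; P_in = P/eta.
Step 1 — hydraulic power (P = rho*g*Q*H):
  P = 1000 * 9.81 * 0.0727 * 36.7 = 26174 W
Step 2 — input power: P_in = P/eta = 26174 / 0.67 = 39100 W
Therefore the shaft input power required = 39100 W.


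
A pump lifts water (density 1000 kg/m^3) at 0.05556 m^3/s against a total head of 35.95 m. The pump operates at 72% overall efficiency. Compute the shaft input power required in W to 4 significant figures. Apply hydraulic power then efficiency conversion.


Approach: apply hydraulic power then efficiency conversion, P = rho*g*Q*H; P_in = P/eta.
Step 1 — hydraulic power (P = rho*g*Q*H):
  P = 1000 * 9.81 * 0.05556 * 35.95 = 19594.3 W
Step 2 — input power: P_in = P/eta = 19594.3 / 0.72 = 27210 W
Therefore the shaft input power required = 27210 W.


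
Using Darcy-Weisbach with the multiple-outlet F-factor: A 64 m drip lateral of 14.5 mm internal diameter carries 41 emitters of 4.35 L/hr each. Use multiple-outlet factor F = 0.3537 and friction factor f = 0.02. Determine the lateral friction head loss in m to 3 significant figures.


Approach: apply Darcy-Weisbach with the multiple-outlet F-factor, Q = n*q/(3600*1000) m^3/s; v = Q/A; hf = F*f*(L/D)*(v^2/(2g)).
Q = 41*4.35/(3600*1000) = 4.9542e-05 m^3/s
A = pi*(14.5e-3/2)^2 = 1.6513e-04 m^2, so v = Q/A = 0.30002 m/s
hf = 0.3537*0.02*(64/0.0145)*(0.30002^2/(2*9.81)) = 0.143 m
Therefore the lateral friction head loss = 0.143 m.


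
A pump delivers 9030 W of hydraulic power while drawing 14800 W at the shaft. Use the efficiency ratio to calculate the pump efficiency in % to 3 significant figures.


Approach: apply the efficiency ratio, eta = (P_out/P_in)*100.
eta = (9030 / 14800) * 100 = 61.0 %
Therefore the pump efficiency = 61.0 %.


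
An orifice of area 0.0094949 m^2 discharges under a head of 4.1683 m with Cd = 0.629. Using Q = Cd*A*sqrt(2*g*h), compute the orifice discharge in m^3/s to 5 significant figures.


Q = 0.629 * 0.0094949 * sqrt(2*9.81*4.1683) = 0.054009 m^3/s
Therefore the orifice discharge = 0.054009 m^3/s.


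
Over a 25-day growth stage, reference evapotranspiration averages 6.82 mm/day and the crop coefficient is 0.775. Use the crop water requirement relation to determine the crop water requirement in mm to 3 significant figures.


Approach: apply the crop water requirement relation, CWR = ET0 * Kc * days.
CWR = 6.82 * 0.775 * 25 = 132 mm
Therefore the crop water requirement = 132 mm.


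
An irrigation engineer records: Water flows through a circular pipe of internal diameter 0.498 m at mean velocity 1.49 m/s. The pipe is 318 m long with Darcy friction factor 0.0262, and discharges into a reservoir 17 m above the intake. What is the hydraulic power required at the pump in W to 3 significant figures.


Approach: apply continuity + Darcy-Weisbach + hydraulic power, Q = A*v; hf = f*(L/D)*(v^2/(2g)); H = static + hf; P = rho*g*Q*H.
Step 1 — flow rate (continuity, Q = A*v):
  A = pi*(0.498/2)^2 = 0.19478 m^2
  Q = 0.19478 * 1.49 = 0.29023 m^3/s
Step 2 — friction head loss (Darcy-Weisbach):
  hf = 0.0262 * (318/0.498) * (1.49^2 / (2*9.81))
  hf = 1.8931 m
Step 3 — total head: H = 17 + 1.8931 = 18.893 m
Step 4 — hydraulic power (P = rho*g*Q*H):
  P = 1000 * 9.81 * 0.29023 * 18.893 = 53800 W
Therefore the hydraulic power required at the pump = 53800 W.


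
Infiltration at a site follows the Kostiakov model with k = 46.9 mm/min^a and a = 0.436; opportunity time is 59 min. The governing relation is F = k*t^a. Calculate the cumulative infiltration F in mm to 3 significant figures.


F = 46.9 * 59^0.436 = 278 mm
Therefore the cumulative infiltration F = 278 mm.


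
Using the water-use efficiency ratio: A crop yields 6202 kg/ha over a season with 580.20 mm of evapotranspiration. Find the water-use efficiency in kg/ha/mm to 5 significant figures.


Approach: apply the water-use efficiency ratio, WUE = yield/ET.
WUE = 6202 / 580.20 = 10.689 kg/ha/mm
Therefore the water-use efficiency = 10.689 kg/ha/mm.


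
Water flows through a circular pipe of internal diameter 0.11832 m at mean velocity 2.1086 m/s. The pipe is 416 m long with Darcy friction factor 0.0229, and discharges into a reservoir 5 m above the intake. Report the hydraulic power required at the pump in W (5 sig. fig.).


Approach: apply continuity + Darcy-Weisbach + hydraulic power, Q = A*v; hf = f*(L/D)*(v^2/(2g)); H = static + hf; P = rho*g*Q*H.
Step 1 — flow rate (continuity, Q = A*v):
  A = pi*(0.11832/2)^2 = 0.01099528 m^2
  Q = 0.01099528 * 2.1086 = 0.02318464 m^3/s
Step 2 — friction head loss (Darcy-Weisbach):
  hf = 0.0229 * (416/0.11832) * (2.1086^2 / (2*9.81))
  hf = 18.24568 m
Step 3 — total head: H = 5 + 18.24568 = 23.24568 m
Step 4 — hydraulic power (P = rho*g*Q*H):
  P = 1000 * 9.81 * 0.02318464 * 23.24568 = 5287.0 W
Therefore the hydraulic power required at the pump = 5287.0 W.


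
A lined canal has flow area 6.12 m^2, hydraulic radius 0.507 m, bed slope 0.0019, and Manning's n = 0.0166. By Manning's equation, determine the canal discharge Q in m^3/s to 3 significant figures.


Approach: apply Manning's equation, Q = (1/n)*A*R^(2/3)*S^(1/2).
Q = (1/0.0166) * 6.12 * 0.507^(2/3) * 0.0019^(1/2) = 10.2 m^3/s
Therefore the canal discharge Q = 10.2 m^3/s.


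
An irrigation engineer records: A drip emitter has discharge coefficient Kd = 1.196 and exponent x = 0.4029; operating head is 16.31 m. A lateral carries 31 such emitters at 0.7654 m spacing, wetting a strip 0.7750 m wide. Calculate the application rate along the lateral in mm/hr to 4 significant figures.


Approach: apply the emitter equation with a lateral mass balance, q = Kd*h^x; Q = n*q; rate = Q/(n*spacing*width).
Step 1 — single emitter flow (q = Kd*h^x):
  q = 1.196 * 16.31^0.4029 = 3.68323 L/hr
Step 2 — total lateral flow: Q = 31 * 3.68323 = 114.180 L/hr
Step 3 — wetted area: A = 31 * 0.7654 * 0.7750 = 18.3887 m^2
Step 4 — application rate: Q/A = 114.180/18.3887 = 6.209 mm/hr
Therefore the application rate along the lateral = 6.209 mm/hr.


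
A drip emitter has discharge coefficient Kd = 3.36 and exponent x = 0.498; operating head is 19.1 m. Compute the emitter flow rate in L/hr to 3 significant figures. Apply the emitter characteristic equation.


Approach: apply the emitter characteristic equation, q = Kd * h^x.
q = 3.36 * 19.1^0.498 = 14.6 L/hr
Therefore the emitter flow rate = 14.6 L/hr.


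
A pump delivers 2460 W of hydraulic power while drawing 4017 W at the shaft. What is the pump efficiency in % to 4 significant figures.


Approach: apply the efficiency ratio, eta = (P_out/P_in)*100.
eta = (2460 / 4017) * 100 = 61.24 %
Therefore the pump efficiency = 61.24 %.


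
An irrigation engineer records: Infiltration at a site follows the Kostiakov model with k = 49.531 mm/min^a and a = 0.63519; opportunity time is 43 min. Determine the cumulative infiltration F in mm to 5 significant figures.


Approach: apply the Kostiakov infiltration equation, F = k*t^a.
F = 49.531 * 43^0.63519 = 540.06 mm
Therefore the cumulative infiltration F = 540.06 mm.


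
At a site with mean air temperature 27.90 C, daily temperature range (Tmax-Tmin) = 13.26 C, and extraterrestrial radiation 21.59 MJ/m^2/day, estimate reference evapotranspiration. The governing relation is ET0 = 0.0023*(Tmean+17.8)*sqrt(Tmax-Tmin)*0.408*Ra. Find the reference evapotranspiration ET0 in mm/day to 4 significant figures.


ET0 = 0.0023*(27.90+17.8)*sqrt(13.26)*0.408*21.59 = 3.372 mm/day
Therefore the reference evapotranspiration ET0 = 3.372 mm/day.


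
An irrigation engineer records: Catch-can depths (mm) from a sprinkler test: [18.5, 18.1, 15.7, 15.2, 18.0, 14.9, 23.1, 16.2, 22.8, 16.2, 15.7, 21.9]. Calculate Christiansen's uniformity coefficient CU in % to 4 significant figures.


Approach: apply Christiansen's uniformity coefficient, CU = (1 - mean_abs_deviation/mean)*100.
mean = 18.0250 mm
mean |d_i - mean| = 2.37917 mm
CU = (1 - 2.37917/18.0250)*100 = 86.80 %
Therefore Christiansen's uniformity coefficient CU = 86.80 %.


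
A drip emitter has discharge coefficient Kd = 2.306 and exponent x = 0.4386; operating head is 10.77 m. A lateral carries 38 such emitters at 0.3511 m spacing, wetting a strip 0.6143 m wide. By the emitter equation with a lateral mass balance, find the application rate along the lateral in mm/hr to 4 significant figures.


Approach: apply the emitter equation with a lateral mass balance, q = Kd*h^x; Q = n*q; rate = Q/(n*spacing*width).
Step 1 — single emitter flow (q = Kd*h^x):
  q = 2.306 * 10.77^0.4386 = 6.54017 L/hr
Step 2 — total lateral flow: Q = 38 * 6.54017 = 248.527 L/hr
Step 3 — wetted area: A = 38 * 0.3511 * 0.6143 = 8.19587 m^2
Step 4 — application rate: Q/A = 248.527/8.19587 = 30.32 mm/hr
Therefore the application rate along the lateral = 30.32 mm/hr.


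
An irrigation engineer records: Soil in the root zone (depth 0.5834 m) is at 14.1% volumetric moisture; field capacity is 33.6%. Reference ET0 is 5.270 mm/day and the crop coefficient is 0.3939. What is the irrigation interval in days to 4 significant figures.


Approach: apply soil-water budget scheduling, SMD = (FC-theta)/100*depth*1000; ETc = ET0*Kc; interval = SMD/ETc.
Step 1 — soil moisture deficit:
  SMD = (33.6 - 14.1)/100 * 0.5834 * 1000 = 113.763 mm
Step 2 — daily crop ET (ETc = ET0*Kc):
  ETc = 5.270 * 0.3939 = 2.07585 mm/day
Step 3 — irrigation interval (SMD/ETc):
  interval = 113.763 / 2.07585 = 54.80 days
Therefore the irrigation interval = 54.80 days.


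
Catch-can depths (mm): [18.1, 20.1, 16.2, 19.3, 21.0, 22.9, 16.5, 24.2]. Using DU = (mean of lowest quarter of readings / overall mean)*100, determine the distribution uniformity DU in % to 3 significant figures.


sorted lowest 2 of 8: [16.2, 16.5] -> mean = 16.350 mm
overall mean = 19.788 mm
DU = (16.350/19.788)*100 = 82.6 %
Therefore the distribution uniformity DU = 82.6 %.


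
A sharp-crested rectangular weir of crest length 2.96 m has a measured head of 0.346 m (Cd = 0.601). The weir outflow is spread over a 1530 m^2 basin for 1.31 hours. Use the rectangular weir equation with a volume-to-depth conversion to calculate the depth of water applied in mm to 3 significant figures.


Approach: apply the rectangular weir equation with a volume-to-depth conversion, Q = (2/3)*Cd*L*sqrt(2g)*H^1.5; d = Q*t/A * 1000.
Step 1 — weir discharge:
  Q = (2/3)*0.601*2.96*sqrt(2*9.81)*0.346^1.5 = 1.0691 m^3/s
Step 2 — volume: V = 1.0691 * 1.31*3600 = 5042.1 m^3
Step 3 — depth: d = V/A * 1000 = 5042.1/1530 * 1000 = 3300 mm
Therefore the depth of water applied = 3300 mm.


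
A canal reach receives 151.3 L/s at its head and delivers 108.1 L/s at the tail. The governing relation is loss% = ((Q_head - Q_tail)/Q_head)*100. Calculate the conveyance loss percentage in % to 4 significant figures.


loss = ((151.3 - 108.1)/151.3)*100 = 28.55 %
Therefore the conveyance loss percentage = 28.55 %.


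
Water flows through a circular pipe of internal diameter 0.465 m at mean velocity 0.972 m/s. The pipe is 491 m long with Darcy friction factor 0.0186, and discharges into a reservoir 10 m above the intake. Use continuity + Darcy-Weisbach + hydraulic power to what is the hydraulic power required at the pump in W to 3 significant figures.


Approach: apply continuity + Darcy-Weisbach + hydraulic power, Q = A*v; hf = f*(L/D)*(v^2/(2g)); H = static + hf; P = rho*g*Q*H.
Step 1 — flow rate (continuity, Q = A*v):
  A = pi*(0.465/2)^2 = 0.16982 m^2
  Q = 0.16982 * 0.972 = 0.16507 m^3/s
Step 2 — friction head loss (Darcy-Weisbach):
  hf = 0.0186 * (491/0.465) * (0.972^2 / (2*9.81))
  hf = 0.94575 m
Step 3 — total head: H = 10 + 0.94575 = 10.946 m
Step 4 — hydraulic power (P = rho*g*Q*H):
  P = 1000 * 9.81 * 0.16507 * 10.946 = 17700 W
Therefore the hydraulic power required at the pump = 17700 W.


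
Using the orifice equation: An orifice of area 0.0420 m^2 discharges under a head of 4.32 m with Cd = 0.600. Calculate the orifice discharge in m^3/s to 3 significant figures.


Approach: apply the orifice equation, Q = Cd*A*sqrt(2*g*h).
Q = 0.600 * 0.0420 * sqrt(2*9.81*4.32) = 0.232 m^3/s
Therefore the orifice discharge = 0.232 m^3/s.


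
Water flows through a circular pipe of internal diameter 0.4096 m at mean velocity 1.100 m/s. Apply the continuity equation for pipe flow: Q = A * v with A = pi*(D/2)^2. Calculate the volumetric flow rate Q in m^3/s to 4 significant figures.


A = pi*(0.4096/2)^2 = 0.131768 m^2
Q = 0.131768 * 1.100 = 0.1449 m^3/s
Therefore the volumetric flow rate Q = 0.1449 m^3/s.


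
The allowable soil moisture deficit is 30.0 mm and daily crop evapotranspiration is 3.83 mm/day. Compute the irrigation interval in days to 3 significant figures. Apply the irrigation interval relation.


Approach: apply the irrigation interval relation, interval = SMD / ETc.
interval = 30.0 / 3.83 = 7.83 days
Therefore the irrigation interval = 7.83 days.


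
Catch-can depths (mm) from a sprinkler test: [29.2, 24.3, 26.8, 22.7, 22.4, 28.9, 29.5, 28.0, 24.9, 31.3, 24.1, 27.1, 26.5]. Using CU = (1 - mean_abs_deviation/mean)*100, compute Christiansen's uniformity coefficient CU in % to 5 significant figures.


mean = 26.59231 mm
mean |d_i - mean| = 2.254438 mm
CU = (1 - 2.254438/26.59231)*100 = 91.522 %
Therefore Christiansen's uniformity coefficient CU = 91.522 %.


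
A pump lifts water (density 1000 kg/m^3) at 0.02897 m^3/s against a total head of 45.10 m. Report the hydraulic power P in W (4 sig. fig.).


Approach: apply the hydraulic power relation, P = rho*g*Q*H.
P = 1000 * 9.81 * 0.02897 * 45.10 = 12820 W
Therefore the hydraulic power P = 12820 W.


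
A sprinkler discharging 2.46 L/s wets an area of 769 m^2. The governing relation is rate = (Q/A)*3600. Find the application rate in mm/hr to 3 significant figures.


rate = (2.46 / 769) * 3600 = 11.5 mm/hr
Therefore the application rate = 11.5 mm/hr.


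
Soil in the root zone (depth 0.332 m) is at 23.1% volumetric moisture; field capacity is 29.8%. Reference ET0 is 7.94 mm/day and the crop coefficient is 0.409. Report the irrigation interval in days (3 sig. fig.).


Approach: apply soil-water budget scheduling, SMD = (FC-theta)/100*depth*1000; ETc = ET0*Kc; interval = SMD/ETc.
Step 1 — soil moisture deficit:
  SMD = (29.8 - 23.1)/100 * 0.332 * 1000 = 22.244 mm
Step 2 — daily crop ET (ETc = ET0*Kc):
  ETc = 7.94 * 0.409 = 3.2475 mm/day
Step 3 — irrigation interval (SMD/ETc):
  interval = 22.244 / 3.2475 = 6.85 days
Therefore the irrigation interval = 6.85 days.


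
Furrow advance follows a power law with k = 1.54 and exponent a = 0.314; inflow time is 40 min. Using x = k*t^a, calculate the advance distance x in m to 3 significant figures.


x = 1.54 * 40^0.314 = 4.90 m
Therefore the advance distance x = 4.90 m.


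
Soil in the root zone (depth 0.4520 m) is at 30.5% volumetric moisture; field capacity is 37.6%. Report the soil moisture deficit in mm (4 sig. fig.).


Approach: apply the soil moisture deficit relation, SMD = (FC - theta)/100 * depth * 1000.
SMD = (37.6 - 30.5)/100 * 0.4520 * 1000 = 32.09 mm
Therefore the soil moisture deficit = 32.09 mm.


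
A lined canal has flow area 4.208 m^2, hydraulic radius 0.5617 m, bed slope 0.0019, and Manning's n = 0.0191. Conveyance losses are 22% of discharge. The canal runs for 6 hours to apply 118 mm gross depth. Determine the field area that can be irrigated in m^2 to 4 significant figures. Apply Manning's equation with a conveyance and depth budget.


Approach: apply Manning's equation with a conveyance and depth budget, Q = (1/n)*A*R^(2/3)*S^(1/2); Q_field = Q*(1-loss); Area = Q_field*t/(d/1000).
Step 1 — canal discharge (Manning's equation):
  Q = (1/0.0191) * 4.208 * 0.5617^(2/3) * 0.0019^(1/2) = 6.53766 m^3/s
Step 2 — delivered flow: Q_field = 6.53766*(1 - 22/100) = 5.09937 m^3/s
Step 3 — volume delivered: V = 5.09937 * 6*3600 = 110146 m^3
Step 4 — area served: A = V / (depth/1000) = 110146 / 0.118 = 933400 m^2
Therefore the field area that can be irrigated = 933400 m^2.


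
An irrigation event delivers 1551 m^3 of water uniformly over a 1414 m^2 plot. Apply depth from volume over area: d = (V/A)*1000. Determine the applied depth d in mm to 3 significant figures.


d = (1551 / 1414) * 1000 = 1100 mm
Therefore the applied depth d = 1100 mm.


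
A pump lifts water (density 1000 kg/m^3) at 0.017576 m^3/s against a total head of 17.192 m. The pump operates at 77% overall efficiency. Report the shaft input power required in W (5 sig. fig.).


Approach: apply hydraulic power then efficiency conversion, P = rho*g*Q*H; P_in = P/eta.
Step 1 — hydraulic power (P = rho*g*Q*H):
  P = 1000 * 9.81 * 0.017576 * 17.192 = 2964.254 W
Step 2 — input power: P_in = P/eta = 2964.254 / 0.77 = 3849.7 W
Therefore the shaft input power required = 3849.7 W.


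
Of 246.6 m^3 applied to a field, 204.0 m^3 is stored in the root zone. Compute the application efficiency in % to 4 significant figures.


Approach: apply the application efficiency ratio, Ea = (stored/applied)*100.
Ea = (204.0/246.6)*100 = 82.73 %
Therefore the application efficiency = 82.73 %.


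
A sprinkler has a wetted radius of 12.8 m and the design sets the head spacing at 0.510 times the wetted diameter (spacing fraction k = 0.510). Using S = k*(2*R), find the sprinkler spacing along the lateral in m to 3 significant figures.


S = 0.510 * (2 * 12.8) = 13.1 m
Therefore the sprinkler spacing along the lateral = 13.1 m.


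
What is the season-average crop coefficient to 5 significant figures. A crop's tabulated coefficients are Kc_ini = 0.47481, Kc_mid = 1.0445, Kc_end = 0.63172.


Approach: apply a simple seasonal average, Kc_avg = (Kc_ini + Kc_mid + Kc_end)/3.
Kc_avg = (0.47481 + 1.0445 + 0.63172)/3 = 0.71701
Therefore the season-average crop coefficient = 0.71701.


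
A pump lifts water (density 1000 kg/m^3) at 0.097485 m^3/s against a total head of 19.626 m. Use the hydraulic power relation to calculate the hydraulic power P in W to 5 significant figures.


Approach: apply the hydraulic power relation, P = rho*g*Q*H.
P = 1000 * 9.81 * 0.097485 * 19.626 = 18769 W
Therefore the hydraulic power P = 18769 W.


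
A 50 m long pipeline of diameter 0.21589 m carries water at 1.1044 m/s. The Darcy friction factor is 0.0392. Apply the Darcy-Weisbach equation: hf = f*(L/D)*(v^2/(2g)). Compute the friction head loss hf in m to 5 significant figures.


hf = 0.0392 * (50/0.21589) * (1.1044^2 / (2*9.81))
hf = 0.56439 m
Therefore the friction head loss hf = 0.56439 m.


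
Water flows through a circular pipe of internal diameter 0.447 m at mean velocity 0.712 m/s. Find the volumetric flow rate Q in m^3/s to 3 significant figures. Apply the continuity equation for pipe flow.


Approach: apply the continuity equation for pipe flow, Q = A * v with A = pi*(D/2)^2.
A = pi*(0.447/2)^2 = 0.15693 m^2
Q = 0.15693 * 0.712 = 0.112 m^3/s
Therefore the volumetric flow rate Q = 0.112 m^3/s.


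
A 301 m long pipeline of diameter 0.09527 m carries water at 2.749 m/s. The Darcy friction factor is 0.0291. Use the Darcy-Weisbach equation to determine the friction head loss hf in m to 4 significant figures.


Approach: apply the Darcy-Weisbach equation, hf = f*(L/D)*(v^2/(2g)).
hf = 0.0291 * (301/0.09527) * (2.749^2 / (2*9.81))
hf = 35.41 m
Therefore the friction head loss hf = 35.41 m.


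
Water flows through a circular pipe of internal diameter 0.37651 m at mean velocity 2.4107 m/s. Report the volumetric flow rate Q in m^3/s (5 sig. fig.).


Approach: apply the continuity equation for pipe flow, Q = A * v with A = pi*(D/2)^2.
A = pi*(0.37651/2)^2 = 0.1113379 m^2
Q = 0.1113379 * 2.4107 = 0.26840 m^3/s
Therefore the volumetric flow rate Q = 0.26840 m^3/s.


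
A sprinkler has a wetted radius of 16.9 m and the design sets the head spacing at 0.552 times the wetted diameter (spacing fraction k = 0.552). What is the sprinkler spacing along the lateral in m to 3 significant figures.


Approach: apply the sprinkler spacing rule (spacing as a fraction of wetted diameter), S = k*(2*R).
S = 0.552 * (2 * 16.9) = 18.7 m
Therefore the sprinkler spacing along the lateral = 18.7 m.


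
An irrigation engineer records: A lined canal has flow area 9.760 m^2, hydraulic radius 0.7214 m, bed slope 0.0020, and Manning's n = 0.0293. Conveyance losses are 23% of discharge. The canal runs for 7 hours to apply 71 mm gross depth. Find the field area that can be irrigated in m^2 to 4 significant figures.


Approach: apply Manning's equation with a conveyance and depth budget, Q = (1/n)*A*R^(2/3)*S^(1/2); Q_field = Q*(1-loss); Area = Q_field*t/(d/1000).
Step 1 — canal discharge (Manning's equation):
  Q = (1/0.0293) * 9.760 * 0.7214^(2/3) * 0.0020^(1/2) = 11.9825 m^3/s
Step 2 — delivered flow: Q_field = 11.9825*(1 - 23/100) = 9.22654 m^3/s
Step 3 — volume delivered: V = 9.22654 * 7*3600 = 232509 m^3
Step 4 — area served: A = V / (depth/1000) = 232509 / 0.071 = 3275000 m^2
Therefore the field area that can be irrigated = 3275000 m^2.


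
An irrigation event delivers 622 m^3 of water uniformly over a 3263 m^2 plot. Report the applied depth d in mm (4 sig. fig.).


Approach: apply depth from volume over area, d = (V/A)*1000.
d = (622 / 3263) * 1000 = 190.6 mm
Therefore the applied depth d = 190.6 mm.


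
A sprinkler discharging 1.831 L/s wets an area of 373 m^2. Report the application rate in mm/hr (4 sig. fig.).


Approach: apply the application rate relation, rate = (Q/A)*3600.
rate = (1.831 / 373) * 3600 = 17.67 mm/hr
Therefore the application rate = 17.67 mm/hr.


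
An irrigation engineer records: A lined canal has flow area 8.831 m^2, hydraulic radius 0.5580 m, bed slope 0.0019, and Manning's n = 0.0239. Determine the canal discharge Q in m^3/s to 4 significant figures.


Approach: apply Manning's equation, Q = (1/n)*A*R^(2/3)*S^(1/2).
Q = (1/0.0239) * 8.831 * 0.5580^(2/3) * 0.0019^(1/2) = 10.92 m^3/s
Therefore the canal discharge Q = 10.92 m^3/s.


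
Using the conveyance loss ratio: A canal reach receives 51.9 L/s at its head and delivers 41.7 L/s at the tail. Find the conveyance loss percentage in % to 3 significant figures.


Approach: apply the conveyance loss ratio, loss% = ((Q_head - Q_tail)/Q_head)*100.
loss = ((51.9 - 41.7)/51.9)*100 = 19.7 %
Therefore the conveyance loss percentage = 19.7 %.


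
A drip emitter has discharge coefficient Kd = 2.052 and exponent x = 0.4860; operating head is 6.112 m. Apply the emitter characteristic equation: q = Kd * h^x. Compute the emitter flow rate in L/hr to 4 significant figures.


q = 2.052 * 6.112^0.4860 = 4.946 L/hr
Therefore the emitter flow rate = 4.946 L/hr.


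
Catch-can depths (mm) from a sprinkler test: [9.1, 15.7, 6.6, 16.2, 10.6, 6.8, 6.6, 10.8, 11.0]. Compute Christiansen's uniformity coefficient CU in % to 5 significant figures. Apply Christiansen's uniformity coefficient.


Approach: apply Christiansen's uniformity coefficient, CU = (1 - mean_abs_deviation/mean)*100.
mean = 10.37778 mm
mean |d_i - mean| = 2.758025 mm
CU = (1 - 2.758025/10.37778)*100 = 73.424 %
Therefore Christiansen's uniformity coefficient CU = 73.424 %.


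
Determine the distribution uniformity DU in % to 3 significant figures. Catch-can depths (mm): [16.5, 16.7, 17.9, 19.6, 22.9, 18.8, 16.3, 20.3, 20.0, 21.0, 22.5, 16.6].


Approach: apply the low-quarter distribution uniformity, DU = (mean of lowest quarter of readings / overall mean)*100.
sorted lowest 3 of 12: [16.3, 16.5, 16.6] -> mean = 16.467 mm
overall mean = 19.092 mm
DU = (16.467/19.092)*100 = 86.3 %
Therefore the distribution uniformity DU = 86.3 %.


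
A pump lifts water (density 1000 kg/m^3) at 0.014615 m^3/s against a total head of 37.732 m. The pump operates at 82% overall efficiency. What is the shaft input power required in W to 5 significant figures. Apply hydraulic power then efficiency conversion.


Approach: apply hydraulic power then efficiency conversion, P = rho*g*Q*H; P_in = P/eta.
Step 1 — hydraulic power (P = rho*g*Q*H):
  P = 1000 * 9.81 * 0.014615 * 37.732 = 5409.756 W
Step 2 — input power: P_in = P/eta = 5409.756 / 0.82 = 6597.3 W
Therefore the shaft input power required = 6597.3 W.


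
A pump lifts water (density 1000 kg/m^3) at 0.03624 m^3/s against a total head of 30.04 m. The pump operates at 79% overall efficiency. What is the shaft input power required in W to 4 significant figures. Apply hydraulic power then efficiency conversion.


Approach: apply hydraulic power then efficiency conversion, P = rho*g*Q*H; P_in = P/eta.
Step 1 — hydraulic power (P = rho*g*Q*H):
  P = 1000 * 9.81 * 0.03624 * 30.04 = 10679.7 W
Step 2 — input power: P_in = P/eta = 10679.7 / 0.79 = 13520 W
Therefore the shaft input power required = 13520 W.


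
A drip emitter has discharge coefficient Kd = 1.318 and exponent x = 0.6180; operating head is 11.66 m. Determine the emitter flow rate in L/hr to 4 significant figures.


Approach: apply the emitter characteristic equation, q = Kd * h^x.
q = 1.318 * 11.66^0.6180 = 6.014 L/hr
Therefore the emitter flow rate = 6.014 L/hr.


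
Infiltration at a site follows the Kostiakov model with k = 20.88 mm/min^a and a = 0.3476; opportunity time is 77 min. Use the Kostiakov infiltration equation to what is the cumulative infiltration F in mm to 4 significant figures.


Approach: apply the Kostiakov infiltration equation, F = k*t^a.
F = 20.88 * 77^0.3476 = 94.51 mm
Therefore the cumulative infiltration F = 94.51 mm.


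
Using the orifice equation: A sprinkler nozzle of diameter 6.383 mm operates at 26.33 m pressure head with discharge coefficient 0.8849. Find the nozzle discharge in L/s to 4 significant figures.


Approach: apply the orifice equation, Q = Cd*A*sqrt(2*g*h), A = pi*(d/2)^2.
A = pi*(6.383e-3/2)^2 = 3.19992e-05 m^2
Q = 0.8849 * 3.19992e-05 * sqrt(2*9.81*26.33) * 1000 = 0.6436 L/s
Therefore the nozzle discharge = 0.6436 L/s.


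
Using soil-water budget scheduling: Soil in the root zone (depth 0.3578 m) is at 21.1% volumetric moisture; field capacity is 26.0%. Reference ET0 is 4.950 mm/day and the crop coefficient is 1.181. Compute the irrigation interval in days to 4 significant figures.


Approach: apply soil-water budget scheduling, SMD = (FC-theta)/100*depth*1000; ETc = ET0*Kc; interval = SMD/ETc.
Step 1 — soil moisture deficit:
  SMD = (26.0 - 21.1)/100 * 0.3578 * 1000 = 17.5322 mm
Step 2 — daily crop ET (ETc = ET0*Kc):
  ETc = 4.950 * 1.181 = 5.84595 mm/day
Step 3 — irrigation interval (SMD/ETc):
  interval = 17.5322 / 5.84595 = 2.999 days
Therefore the irrigation interval = 2.999 days.


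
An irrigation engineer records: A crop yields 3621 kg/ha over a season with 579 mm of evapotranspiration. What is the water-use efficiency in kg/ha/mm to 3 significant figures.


Approach: apply the water-use efficiency ratio, WUE = yield/ET.
WUE = 3621 / 579 = 6.25 kg/ha/mm
Therefore the water-use efficiency = 6.25 kg/ha/mm.


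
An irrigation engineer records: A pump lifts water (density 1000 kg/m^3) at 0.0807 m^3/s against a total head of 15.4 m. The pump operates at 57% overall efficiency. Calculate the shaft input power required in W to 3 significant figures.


Approach: apply hydraulic power then efficiency conversion, P = rho*g*Q*H; P_in = P/eta.
Step 1 — hydraulic power (P = rho*g*Q*H):
  P = 1000 * 9.81 * 0.0807 * 15.4 = 12192 W
Step 2 — input power: P_in = P/eta = 12192 / 0.57 = 21400 W
Therefore the shaft input power required = 21400 W.


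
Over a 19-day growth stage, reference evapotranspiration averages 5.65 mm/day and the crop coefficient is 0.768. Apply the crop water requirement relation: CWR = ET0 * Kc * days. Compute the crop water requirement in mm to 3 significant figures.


CWR = 5.65 * 0.768 * 19 = 82.4 mm
Therefore the crop water requirement = 82.4 mm.


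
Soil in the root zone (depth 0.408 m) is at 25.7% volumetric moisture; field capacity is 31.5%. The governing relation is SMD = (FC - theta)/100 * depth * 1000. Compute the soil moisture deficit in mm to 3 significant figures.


SMD = (31.5 - 25.7)/100 * 0.408 * 1000 = 23.7 mm
Therefore the soil moisture deficit = 23.7 mm.


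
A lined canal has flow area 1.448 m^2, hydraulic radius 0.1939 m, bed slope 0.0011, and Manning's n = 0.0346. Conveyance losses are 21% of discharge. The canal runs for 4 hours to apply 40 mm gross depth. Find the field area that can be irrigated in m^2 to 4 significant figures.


Approach: apply Manning's equation with a conveyance and depth budget, Q = (1/n)*A*R^(2/3)*S^(1/2); Q_field = Q*(1-loss); Area = Q_field*t/(d/1000).
Step 1 — canal discharge (Manning's equation):
  Q = (1/0.0346) * 1.448 * 0.1939^(2/3) * 0.0011^(1/2) = 0.464987 m^3/s
Step 2 — delivered flow: Q_field = 0.464987*(1 - 21/100) = 0.367340 m^3/s
Step 3 — volume delivered: V = 0.367340 * 4*3600 = 5289.69 m^3
Step 4 — area served: A = V / (depth/1000) = 5289.69 / 0.04 = 132200 m^2
Therefore the field area that can be irrigated = 132200 m^2.


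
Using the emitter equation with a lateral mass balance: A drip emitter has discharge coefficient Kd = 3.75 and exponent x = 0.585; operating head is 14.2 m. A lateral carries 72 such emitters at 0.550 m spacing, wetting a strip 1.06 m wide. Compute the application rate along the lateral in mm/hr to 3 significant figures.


Approach: apply the emitter equation with a lateral mass balance, q = Kd*h^x; Q = n*q; rate = Q/(n*spacing*width).
Step 1 — single emitter flow (q = Kd*h^x):
  q = 3.75 * 14.2^0.585 = 17.706 L/hr
Step 2 — total lateral flow: Q = 72 * 17.706 = 1274.8 L/hr
Step 3 — wetted area: A = 72 * 0.550 * 1.06 = 41.976 m^2
Step 4 — application rate: Q/A = 1274.8/41.976 = 30.4 mm/hr
Therefore the application rate along the lateral = 30.4 mm/hr.


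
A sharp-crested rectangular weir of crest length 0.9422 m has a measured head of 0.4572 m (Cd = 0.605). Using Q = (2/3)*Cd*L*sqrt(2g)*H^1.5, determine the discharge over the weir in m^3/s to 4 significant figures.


Q = (2/3)*0.605*0.9422*sqrt(2*9.81)*0.4572^1.5 = 0.5204 m^3/s
Therefore the discharge over the weir = 0.5204 m^3/s.


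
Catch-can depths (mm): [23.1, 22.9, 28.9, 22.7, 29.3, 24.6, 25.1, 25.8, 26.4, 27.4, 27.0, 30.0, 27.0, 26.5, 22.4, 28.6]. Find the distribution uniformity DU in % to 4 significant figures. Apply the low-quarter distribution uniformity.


Approach: apply the low-quarter distribution uniformity, DU = (mean of lowest quarter of readings / overall mean)*100.
sorted lowest 4 of 16: [22.4, 22.7, 22.9, 23.1] -> mean = 22.7750 mm
overall mean = 26.1062 mm
DU = (22.7750/26.1062)*100 = 87.24 %
Therefore the distribution uniformity DU = 87.24 %.


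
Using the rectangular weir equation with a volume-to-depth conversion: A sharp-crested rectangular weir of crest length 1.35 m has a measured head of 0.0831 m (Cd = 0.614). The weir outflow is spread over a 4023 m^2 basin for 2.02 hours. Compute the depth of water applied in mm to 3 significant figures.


Approach: apply the rectangular weir equation with a volume-to-depth conversion, Q = (2/3)*Cd*L*sqrt(2g)*H^1.5; d = Q*t/A * 1000.
Step 1 — weir discharge:
  Q = (2/3)*0.614*1.35*sqrt(2*9.81)*0.0831^1.5 = 0.058636 m^3/s
Step 2 — volume: V = 0.058636 * 2.02*3600 = 426.40 m^3
Step 3 — depth: d = V/A * 1000 = 426.40/4023 * 1000 = 106 mm
Therefore the depth of water applied = 106 mm.
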